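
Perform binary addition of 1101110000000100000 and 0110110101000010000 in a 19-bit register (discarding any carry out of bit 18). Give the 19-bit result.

0100100101000110000

  1101110000000100000
+ 0110110101000010000
= 0100100101000110000  (discard carry-out 1)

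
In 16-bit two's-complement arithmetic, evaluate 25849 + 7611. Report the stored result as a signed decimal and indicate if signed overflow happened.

25849 → 0110010011111001
7611 → 0001110110111011
  0110010011111001
+ 0001110110111011
= 1000001010110100
Result 1000001010110100: MSB = 1 → 33460 − 65536 = -32076.
Both addends are non-negative but the stored result is negative: signed overflow. The true value 25849 + 7611 = 33460 lies outside [-32768, 32767].

-32076; overflow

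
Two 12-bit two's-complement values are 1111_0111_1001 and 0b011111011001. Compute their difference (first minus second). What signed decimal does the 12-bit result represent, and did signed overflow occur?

1111_0111_1001 → 111101111001 = -135 (signed)
0b011111011001 → 011111011001 = 2009 (signed)
Subtract via negate-and-add: invert 011111011001 + 1 = 100000100111 (i.e. -2009).
  111101111001
+ 100000100111
= 011110100000  (discard carry-out 1)
Result 011110100000: MSB = 0 → value 1952.
Both addends (after negating the subtrahend) are negative but the stored result is non-negative: signed overflow. The true value -135 − 2009 = -2144 lies outside [-2048, 2047].

1952; overflow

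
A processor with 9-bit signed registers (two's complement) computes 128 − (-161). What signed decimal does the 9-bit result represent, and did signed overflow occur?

128 → 010000000
-161 → 101011111
Subtract via negate-and-add: invert 101011111 + 1 = 010100001 (i.e. 161).
  010000000
+ 010100001
= 100100001
Result 100100001: MSB = 1 → 289 − 512 = -223.
Both addends (after negating the subtrahend) are non-negative but the stored result is negative: signed overflow. The true value 128 − (-161) = 289 lies outside [-256, 255].

-223; overflow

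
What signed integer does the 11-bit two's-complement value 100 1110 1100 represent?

-788

MSB is 1, so the value is negative.
Unsigned reading: 1260. Subtract 2^11 = 2048: 1260 − 2048 = -788.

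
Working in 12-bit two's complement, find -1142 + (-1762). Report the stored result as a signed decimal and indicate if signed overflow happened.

1192; overflow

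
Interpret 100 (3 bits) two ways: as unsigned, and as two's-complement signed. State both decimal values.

unsigned = 4, signed = -4

Unsigned: 100 = 4.
Signed: MSB=1 → 4 − 8 = -4.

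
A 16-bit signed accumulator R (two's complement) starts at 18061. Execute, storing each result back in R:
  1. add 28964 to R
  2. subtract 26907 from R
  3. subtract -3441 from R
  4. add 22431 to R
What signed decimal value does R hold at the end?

-19546

Start: R = 18061 = 0100011010001101.
R = 18061 + 28964 = 47025; wraps to -18511 = 1011011110110001
R = -18511 − 26907 = -45418; wraps to 20118 = 0100111010010110
R = 20118 − (-3441) = 23559 = 0101110000000111
R = 23559 + 22431 = 45990; wraps to -19546 = 1011001110100110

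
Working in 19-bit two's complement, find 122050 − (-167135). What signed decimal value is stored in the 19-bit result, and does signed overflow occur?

-235103; overflow

122050 → 0011101110011000010
-167135 → 1010111001100100001
Subtract via negate-and-add: invert 1010111001100100001 + 1 = 0101000110011011111 (i.e. 167135).
  0011101110011000010
+ 0101000110011011111
= 1000110100110100001
Result 1000110100110100001: MSB = 1 → 289185 − 524288 = -235103.
Both addends (after negating the subtrahend) are non-negative but the stored result is negative: signed overflow. The true value 122050 − (-167135) = 289185 lies outside [-262144, 262143].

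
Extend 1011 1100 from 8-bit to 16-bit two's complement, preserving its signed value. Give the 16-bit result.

MSB of 10111100 is 1; replicate it into the new high bits.
11111111|10111100 → 1111111110111100 (still -68).

1111111110111100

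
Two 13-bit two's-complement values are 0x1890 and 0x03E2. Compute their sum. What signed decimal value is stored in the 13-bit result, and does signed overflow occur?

-910; no overflow

0x1890 = 1100010010000 = -1904 (signed)
0x03E2 = 0001111100010 = 994 (signed)
  1100010010000
+ 0001111100010
= 1110001110010
Result 1110001110010: MSB = 1 → 7282 − 8192 = -910.
Addends have opposite signs, so signed overflow cannot occur.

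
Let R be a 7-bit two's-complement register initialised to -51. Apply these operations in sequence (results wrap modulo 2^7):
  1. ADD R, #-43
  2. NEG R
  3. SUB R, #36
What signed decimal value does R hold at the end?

Start: R = -51 = 1001101.
R = -51 + (-43) = -94; wraps to 34 = 0100010
R = −(34) = -34 = 1011110
R = -34 − 36 = -70; wraps to 58 = 0111010

58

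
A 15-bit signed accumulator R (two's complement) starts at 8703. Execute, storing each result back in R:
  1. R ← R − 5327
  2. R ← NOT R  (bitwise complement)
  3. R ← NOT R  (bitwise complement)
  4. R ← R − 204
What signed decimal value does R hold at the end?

3172

Start: R = 8703 = 010000111111111.
R = 8703 − 5327 = 3376 = 000110100110000
R = NOT 000110100110000 = 111001011001111 = -3377
R = NOT 111001011001111 = 000110100110000 = 3376
R = 3376 − 204 = 3172 = 000110001100100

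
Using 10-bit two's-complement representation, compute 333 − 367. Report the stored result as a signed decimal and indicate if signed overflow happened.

-34; no overflow

333 → 0101001101
367 → 0101101111
Subtract via negate-and-add: invert 0101101111 + 1 = 1010010001 (i.e. -367).
  0101001101
+ 1010010001
= 1111011110
Result 1111011110: MSB = 1 → 990 − 1024 = -34.
Addends (after negating the subtrahend) have opposite signs, so signed overflow cannot occur.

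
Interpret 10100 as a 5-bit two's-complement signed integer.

-12

MSB is 1, so the value is negative.
Unsigned reading: 20. Subtract 2^5 = 32: 20 − 32 = -12.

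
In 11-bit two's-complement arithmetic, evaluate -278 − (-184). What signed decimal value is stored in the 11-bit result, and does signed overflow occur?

-94; no overflow

-278 → 11011101010
-184 → 11101001000
Subtract via negate-and-add: invert 11101001000 + 1 = 00010111000 (i.e. 184).
  11011101010
+ 00010111000
= 11110100010
Result 11110100010: MSB = 1 → 1954 − 2048 = -94.
Addends (after negating the subtrahend) have opposite signs, so signed overflow cannot occur.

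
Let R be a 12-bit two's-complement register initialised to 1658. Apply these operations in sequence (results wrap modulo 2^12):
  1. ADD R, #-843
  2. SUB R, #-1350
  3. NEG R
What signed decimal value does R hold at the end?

Start: R = 1658 = 011001111010.
R = 1658 + (-843) = 815 = 001100101111
R = 815 − (-1350) = 2165; wraps to -1931 = 100001110101
R = −(-1931) = 1931 = 011110001011

1931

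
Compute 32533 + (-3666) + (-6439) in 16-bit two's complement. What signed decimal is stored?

32533 + (-3666) = 28867 (0111000011000011)
28867 + (-6439) = 22428 (0101011110011100)

22428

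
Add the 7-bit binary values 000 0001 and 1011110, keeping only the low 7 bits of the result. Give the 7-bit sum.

  0000001
+ 1011110
= 1011111

1011111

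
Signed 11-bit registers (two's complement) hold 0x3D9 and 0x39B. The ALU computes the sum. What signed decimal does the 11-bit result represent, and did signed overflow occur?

-140; overflow

0x3D9 = 01111011001 = 985 (signed)
0x39B = 01110011011 = 923 (signed)
  01111011001
+ 01110011011
= 11101110100
Result 11101110100: MSB = 1 → 1908 − 2048 = -140.
Both addends are non-negative but the stored result is negative: signed overflow. The true value 985 + 923 = 1908 lies outside [-1024, 1023].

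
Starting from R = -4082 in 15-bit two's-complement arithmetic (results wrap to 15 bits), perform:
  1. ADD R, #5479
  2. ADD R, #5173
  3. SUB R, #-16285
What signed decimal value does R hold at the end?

-9913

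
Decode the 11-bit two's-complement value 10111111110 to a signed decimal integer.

-514

MSB is 1, so the value is negative.
Unsigned reading: 1534. Subtract 2^11 = 2048: 1534 − 2048 = -514.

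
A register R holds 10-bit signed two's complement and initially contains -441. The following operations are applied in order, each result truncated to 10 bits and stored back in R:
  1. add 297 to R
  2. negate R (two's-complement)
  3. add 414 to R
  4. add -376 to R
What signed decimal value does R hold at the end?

Start: R = -441 = 1001000111.
R = -441 + 297 = -144 = 1101110000
R = −(-144) = 144 = 0010010000
R = 144 + 414 = 558; wraps to -466 = 1000101110
R = -466 + (-376) = -842; wraps to 182 = 0010110110

182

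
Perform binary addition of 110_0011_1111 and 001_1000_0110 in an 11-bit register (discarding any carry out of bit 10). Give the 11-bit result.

  11000111111
+ 00110000110
= 11111000101

11111000101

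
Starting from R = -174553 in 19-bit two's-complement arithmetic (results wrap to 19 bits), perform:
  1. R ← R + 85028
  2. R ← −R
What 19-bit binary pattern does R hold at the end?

Start: R = -174553 = 1010101011000100111.
R = -174553 + 85028 = -89525 = 1101010001001001011
R = −(-89525) = 89525 = 0010101110110110101

0010101110110110101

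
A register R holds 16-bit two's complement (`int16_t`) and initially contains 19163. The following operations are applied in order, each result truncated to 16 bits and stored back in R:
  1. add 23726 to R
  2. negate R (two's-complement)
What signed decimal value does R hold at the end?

22647

Start: R = 19163 = 0100101011011011.
R = 19163 + 23726 = 42889; wraps to -22647 = 1010011110001001
R = −(-22647) = 22647 = 0101100001110111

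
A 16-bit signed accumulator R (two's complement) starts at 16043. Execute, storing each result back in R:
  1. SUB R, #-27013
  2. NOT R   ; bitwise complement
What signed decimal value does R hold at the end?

Start: R = 16043 = 0011111010101011.
R = 16043 − (-27013) = 43056; wraps to -22480 = 1010100000110000
R = NOT 1010100000110000 = 0101011111001111 = 22479

22479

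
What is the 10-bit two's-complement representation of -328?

1010111000

|-328| = 328 = 0101001000 in 10 bits.
Invert the bits: 1010110111. Add 1: 1010111000.
Check: 1010111000 reads as 696 − 1024 = -328.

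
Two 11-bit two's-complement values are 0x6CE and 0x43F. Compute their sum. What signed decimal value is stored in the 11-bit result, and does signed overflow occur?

781; overflow

0x6CE = 11011001110 = -306 (signed)
0x43F = 10000111111 = -961 (signed)
  11011001110
+ 10000111111
= 01100001101  (discard carry-out 1)
Result 01100001101: MSB = 0 → value 781.
Both addends are negative but the stored result is non-negative: signed overflow. The true value -306 + (-961) = -1267 lies outside [-1024, 1023].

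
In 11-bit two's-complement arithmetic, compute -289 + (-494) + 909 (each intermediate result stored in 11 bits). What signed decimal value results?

126

-289 + (-494) = -783 (10011110001)
-783 + 909 = 126 (00001111110)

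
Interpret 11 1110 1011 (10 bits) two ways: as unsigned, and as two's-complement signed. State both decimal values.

unsigned = 1003, signed = -21

Unsigned: 1111101011 = 1003.
Signed: MSB=1 → 1003 − 1024 = -21.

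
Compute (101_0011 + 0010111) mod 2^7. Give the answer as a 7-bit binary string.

  1010011
+ 0010111
= 1101010

1101010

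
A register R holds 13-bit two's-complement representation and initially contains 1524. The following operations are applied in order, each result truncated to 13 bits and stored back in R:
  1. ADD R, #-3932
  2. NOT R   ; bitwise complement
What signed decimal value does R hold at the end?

Start: R = 1524 = 0010111110100.
R = 1524 + (-3932) = -2408 = 1011010011000
R = NOT 1011010011000 = 0100101100111 = 2407

2407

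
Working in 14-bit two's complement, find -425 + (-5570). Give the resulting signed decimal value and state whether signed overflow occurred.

-5995; no overflow

-425 → 11111001010111
-5570 → 10101000111110
  11111001010111
+ 10101000111110
= 10100010010101  (discard carry-out 1)
Result 10100010010101: MSB = 1 → 10389 − 16384 = -5995.
Both addends are negative and so is the stored result: no signed overflow.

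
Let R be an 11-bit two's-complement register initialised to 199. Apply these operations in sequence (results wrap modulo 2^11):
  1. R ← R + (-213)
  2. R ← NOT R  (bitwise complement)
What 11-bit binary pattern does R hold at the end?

00000001101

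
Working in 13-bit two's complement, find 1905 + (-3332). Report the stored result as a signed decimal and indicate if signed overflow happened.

1905 → 0011101110001
-3332 → 1001011111100
  0011101110001
+ 1001011111100
= 1101001101101
Result 1101001101101: MSB = 1 → 6765 − 8192 = -1427.
Addends have opposite signs, so signed overflow cannot occur.

-1427; no overflow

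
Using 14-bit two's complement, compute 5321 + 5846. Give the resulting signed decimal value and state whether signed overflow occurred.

-5217; overflow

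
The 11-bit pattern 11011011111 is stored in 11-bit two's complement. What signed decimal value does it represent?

-289

MSB is 1, so the value is negative.
Invert: 00100100000. Add 1: 00100100001 = 289. So the value is −289.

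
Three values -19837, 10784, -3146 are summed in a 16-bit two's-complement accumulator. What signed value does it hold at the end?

-19837 + 10784 = -9053 (1101110010100011)
-9053 + (-3146) = -12199 (1101000001011001)

-12199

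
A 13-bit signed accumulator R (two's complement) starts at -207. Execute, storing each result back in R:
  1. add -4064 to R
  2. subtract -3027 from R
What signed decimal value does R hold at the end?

-1244

Start: R = -207 = 1111100110001.
R = -207 + (-4064) = -4271; wraps to 3921 = 0111101010001
R = 3921 − (-3027) = 6948; wraps to -1244 = 1101100100100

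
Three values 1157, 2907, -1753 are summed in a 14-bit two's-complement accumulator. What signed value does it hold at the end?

2311

1157 + 2907 = 4064 (00111111100000)
4064 + (-1753) = 2311 (00100100000111)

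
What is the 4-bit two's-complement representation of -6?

1010

|-6| = 6 = 0110 in 4 bits.
Invert the bits: 1001. Add 1: 1010.
Check: 1010 reads as 10 − 16 = -6.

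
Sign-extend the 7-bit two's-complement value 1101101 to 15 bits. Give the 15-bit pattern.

MSB of 1101101 is 1; replicate it into the new high bits.
11111111|1101101 → 111111111101101 (still -19).

111111111101101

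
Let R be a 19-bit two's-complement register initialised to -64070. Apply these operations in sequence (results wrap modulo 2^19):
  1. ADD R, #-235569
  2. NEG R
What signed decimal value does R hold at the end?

Start: R = -64070 = 1110000010110111010.
R = -64070 + (-235569) = -299639; wraps to 224649 = 0110110110110001001
R = −(224649) = -224649 = 1001001001001110111

-224649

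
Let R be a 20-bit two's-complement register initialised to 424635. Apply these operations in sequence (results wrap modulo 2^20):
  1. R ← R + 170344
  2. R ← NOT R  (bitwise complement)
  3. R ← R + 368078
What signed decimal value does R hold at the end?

-226902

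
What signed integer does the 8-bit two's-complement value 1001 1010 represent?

-102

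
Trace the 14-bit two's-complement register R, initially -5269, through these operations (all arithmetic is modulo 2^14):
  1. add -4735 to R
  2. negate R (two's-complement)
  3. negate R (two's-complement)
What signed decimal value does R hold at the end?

6380

Start: R = -5269 = 10101101101011.
R = -5269 + (-4735) = -10004; wraps to 6380 = 01100011101100
R = −(6380) = -6380 = 10011100010100
R = −(-6380) = 6380 = 01100011101100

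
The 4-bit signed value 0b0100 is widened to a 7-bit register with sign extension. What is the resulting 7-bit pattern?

0000100

MSB of 0100 is 0; replicate it into the new high bits.
000|0100 → 0000100 (still 4).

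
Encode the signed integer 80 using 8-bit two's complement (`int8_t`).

01010000

80 is non-negative, so write it directly in 8 bits: 01010000.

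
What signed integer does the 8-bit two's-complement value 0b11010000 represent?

-48

MSB is 1, so the value is negative.
Unsigned reading: 208. Subtract 2^8 = 256: 208 − 256 = -48.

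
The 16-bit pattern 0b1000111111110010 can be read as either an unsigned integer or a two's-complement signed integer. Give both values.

Unsigned: 1000111111110010 = 36850.
Signed: MSB=1 → 36850 − 65536 = -28686.

unsigned = 36850, signed = -28686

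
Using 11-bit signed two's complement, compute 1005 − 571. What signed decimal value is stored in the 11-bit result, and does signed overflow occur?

434; no overflow

1005 → 01111101101
571 → 01000111011
Subtract via negate-and-add: invert 01000111011 + 1 = 10111000101 (i.e. -571).
  01111101101
+ 10111000101
= 00110110010  (discard carry-out 1)
Result 00110110010: MSB = 0 → value 434.
Addends (after negating the subtrahend) have opposite signs, so signed overflow cannot occur.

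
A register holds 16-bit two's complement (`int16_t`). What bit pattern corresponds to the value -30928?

1000011100110000

|-30928| = 30928 = 0111100011010000 in 16 bits.
Invert the bits: 1000011100101111. Add 1: 1000011100110000.
Check: 1000011100110000 reads as 34608 − 65536 = -30928.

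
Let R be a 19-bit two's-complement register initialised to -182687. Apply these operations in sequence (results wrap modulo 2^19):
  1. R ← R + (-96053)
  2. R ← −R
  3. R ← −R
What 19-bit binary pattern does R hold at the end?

0111011111100101100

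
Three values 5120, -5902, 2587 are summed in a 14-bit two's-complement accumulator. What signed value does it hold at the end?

1805

5120 + (-5902) = -782 (11110011110010)
-782 + 2587 = 1805 (00011100001101)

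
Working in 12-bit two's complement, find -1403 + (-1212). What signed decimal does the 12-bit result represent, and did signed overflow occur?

-1403 → 101010000101
-1212 → 101101000100
  101010000101
+ 101101000100
= 010111001001  (discard carry-out 1)
Result 010111001001: MSB = 0 → value 1481.
Both addends are negative but the stored result is non-negative: signed overflow. The true value -1403 + (-1212) = -2615 lies outside [-2048, 2047].

1481; overflow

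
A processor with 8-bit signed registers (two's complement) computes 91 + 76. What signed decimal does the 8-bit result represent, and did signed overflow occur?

91 → 01011011
76 → 01001100
  01011011
+ 01001100
= 10100111
Result 10100111: MSB = 1 → 167 − 256 = -89.
Both addends are non-negative but the stored result is negative: signed overflow. The true value 91 + 76 = 167 lies outside [-128, 127].

-89; overflow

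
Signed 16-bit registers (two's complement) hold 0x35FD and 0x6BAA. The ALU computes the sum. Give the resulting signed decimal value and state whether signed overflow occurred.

-24153; overflow

0x35FD = 0011010111111101 = 13821 (signed)
0x6BAA = 0110101110101010 = 27562 (signed)
  0011010111111101
+ 0110101110101010
= 1010000110100111
Result 1010000110100111: MSB = 1 → 41383 − 65536 = -24153.
Both addends are non-negative but the stored result is negative: signed overflow. The true value 13821 + 27562 = 41383 lies outside [-32768, 32767].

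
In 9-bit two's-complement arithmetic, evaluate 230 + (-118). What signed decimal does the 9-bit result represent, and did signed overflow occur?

230 → 011100110
-118 → 110001010
  011100110
+ 110001010
= 001110000  (discard carry-out 1)
Result 001110000: MSB = 0 → value 112.
Addends have opposite signs, so signed overflow cannot occur.

112; no overflow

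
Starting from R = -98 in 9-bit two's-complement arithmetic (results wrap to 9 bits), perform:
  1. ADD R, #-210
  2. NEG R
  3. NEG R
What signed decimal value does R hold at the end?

Start: R = -98 = 110011110.
R = -98 + (-210) = -308; wraps to 204 = 011001100
R = −(204) = -204 = 100110100
R = −(-204) = 204 = 011001100

204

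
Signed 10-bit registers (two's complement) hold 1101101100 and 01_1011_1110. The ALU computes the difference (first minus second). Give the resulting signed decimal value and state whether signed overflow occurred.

430; overflow

1101101100 = -148 (signed)
01_1011_1110 → 0110111110 = 446 (signed)
Subtract via negate-and-add: invert 0110111110 + 1 = 1001000010 (i.e. -446).
  1101101100
+ 1001000010
= 0110101110  (discard carry-out 1)
Result 0110101110: MSB = 0 → value 430.
Both addends (after negating the subtrahend) are negative but the stored result is non-negative: signed overflow. The true value -148 − 446 = -594 lies outside [-512, 511].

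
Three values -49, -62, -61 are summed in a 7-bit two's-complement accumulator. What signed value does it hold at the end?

-44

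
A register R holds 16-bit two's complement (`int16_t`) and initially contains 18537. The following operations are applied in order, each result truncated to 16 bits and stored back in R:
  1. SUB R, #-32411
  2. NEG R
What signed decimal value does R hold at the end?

14588

Start: R = 18537 = 0100100001101001.
R = 18537 − (-32411) = 50948; wraps to -14588 = 1100011100000100
R = −(-14588) = 14588 = 0011100011111100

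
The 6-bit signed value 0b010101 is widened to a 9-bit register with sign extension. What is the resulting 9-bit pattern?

MSB of 010101 is 0; replicate it into the new high bits.
000|010101 → 000010101 (still 21).

000010101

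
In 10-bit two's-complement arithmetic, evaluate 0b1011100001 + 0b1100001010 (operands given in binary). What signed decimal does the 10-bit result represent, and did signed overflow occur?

0b1011100001 → 1011100001 = -287 (signed)
0b1100001010 → 1100001010 = -246 (signed)
  1011100001
+ 1100001010
= 0111101011  (discard carry-out 1)
Result 0111101011: MSB = 0 → value 491.
Both addends are negative but the stored result is non-negative: signed overflow. The true value -287 + (-246) = -533 lies outside [-512, 511].

491; overflow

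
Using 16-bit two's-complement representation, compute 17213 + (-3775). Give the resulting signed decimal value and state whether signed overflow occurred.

17213 → 0100001100111101
-3775 → 1111000101000001
  0100001100111101
+ 1111000101000001
= 0011010001111110  (discard carry-out 1)
Result 0011010001111110: MSB = 0 → value 13438.
Addends have opposite signs, so signed overflow cannot occur.

13438; no overflow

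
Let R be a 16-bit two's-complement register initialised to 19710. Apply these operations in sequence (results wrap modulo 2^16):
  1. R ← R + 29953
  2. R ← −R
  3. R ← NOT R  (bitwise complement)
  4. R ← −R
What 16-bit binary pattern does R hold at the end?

0011111000000010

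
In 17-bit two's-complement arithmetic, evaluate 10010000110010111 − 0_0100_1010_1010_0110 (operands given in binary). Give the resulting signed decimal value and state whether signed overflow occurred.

55025; overflow

10010000110010111 = -56937 (signed)
0_0100_1010_1010_0110 → 00100101010100110 = 19110 (signed)
Subtract via negate-and-add: invert 00100101010100110 + 1 = 11011010101011010 (i.e. -19110).
  10010000110010111
+ 11011010101011010
= 01101011011110001  (discard carry-out 1)
Result 01101011011110001: MSB = 0 → value 55025.
Both addends (after negating the subtrahend) are negative but the stored result is non-negative: signed overflow. The true value -56937 − 19110 = -76047 lies outside [-65536, 65535].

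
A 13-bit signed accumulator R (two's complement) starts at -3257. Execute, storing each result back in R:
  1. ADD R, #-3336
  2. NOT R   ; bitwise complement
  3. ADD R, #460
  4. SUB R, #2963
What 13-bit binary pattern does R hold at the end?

0111111111001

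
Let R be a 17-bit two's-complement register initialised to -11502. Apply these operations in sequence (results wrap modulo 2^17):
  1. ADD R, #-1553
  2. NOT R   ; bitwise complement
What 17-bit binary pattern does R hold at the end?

Start: R = -11502 = 11101001100010010.
R = -11502 + (-1553) = -13055 = 11100110100000001
R = NOT 11100110100000001 = 00011001011111110 = 13054

00011001011111110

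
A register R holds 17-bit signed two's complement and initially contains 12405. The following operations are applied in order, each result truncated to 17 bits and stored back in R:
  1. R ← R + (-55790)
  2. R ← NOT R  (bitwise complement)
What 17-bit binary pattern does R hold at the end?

01010100101111000

Start: R = 12405 = 00011000001110101.
R = 12405 + (-55790) = -43385 = 10101011010000111
R = NOT 10101011010000111 = 01010100101111000 = 43384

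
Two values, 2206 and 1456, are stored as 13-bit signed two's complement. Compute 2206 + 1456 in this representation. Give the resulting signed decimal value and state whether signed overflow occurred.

3662; no overflow

2206 → 0100010011110
1456 → 0010110110000
  0100010011110
+ 0010110110000
= 0111001001110
Result 0111001001110: MSB = 0 → value 3662.
Both addends are non-negative and so is the stored result: no signed overflow.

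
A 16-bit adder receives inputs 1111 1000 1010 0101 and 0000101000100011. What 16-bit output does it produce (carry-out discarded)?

0000001011001000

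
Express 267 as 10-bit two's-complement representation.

0100001011

267 is non-negative, so write it directly in 10 bits: 0100001011.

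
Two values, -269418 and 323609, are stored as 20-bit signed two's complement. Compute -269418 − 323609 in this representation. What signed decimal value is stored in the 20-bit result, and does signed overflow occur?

-269418 → 10111110001110010110
323609 → 01001111000000011001
Subtract via negate-and-add: invert 01001111000000011001 + 1 = 10110000111111100111 (i.e. -323609).
  10111110001110010110
+ 10110000111111100111
= 01101111001101111101  (discard carry-out 1)
Result 01101111001101111101: MSB = 0 → value 455549.
Both addends (after negating the subtrahend) are negative but the stored result is non-negative: signed overflow. The true value -269418 − 323609 = -593027 lies outside [-524288, 524287].

455549; overflow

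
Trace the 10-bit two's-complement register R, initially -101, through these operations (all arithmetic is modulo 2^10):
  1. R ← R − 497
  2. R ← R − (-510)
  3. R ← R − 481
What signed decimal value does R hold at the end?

Start: R = -101 = 1110011011.
R = -101 − 497 = -598; wraps to 426 = 0110101010
R = 426 − (-510) = 936; wraps to -88 = 1110101000
R = -88 − 481 = -569; wraps to 455 = 0111000111

455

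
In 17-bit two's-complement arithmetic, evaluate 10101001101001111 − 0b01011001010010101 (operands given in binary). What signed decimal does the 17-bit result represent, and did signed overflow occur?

41146; overflow

10101001101001111 = -44209 (signed)
0b01011001010010101 → 01011001010010101 = 45717 (signed)
Subtract via negate-and-add: invert 01011001010010101 + 1 = 10100110101101011 (i.e. -45717).
  10101001101001111
+ 10100110101101011
= 01010000010111010  (discard carry-out 1)
Result 01010000010111010: MSB = 0 → value 41146.
Both addends (after negating the subtrahend) are negative but the stored result is non-negative: signed overflow. The true value -44209 − 45717 = -89926 lies outside [-65536, 65535].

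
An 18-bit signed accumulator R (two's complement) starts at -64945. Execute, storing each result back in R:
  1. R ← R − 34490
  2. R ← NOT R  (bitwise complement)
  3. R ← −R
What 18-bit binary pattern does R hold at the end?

Start: R = -64945 = 110000001001001111.
R = -64945 − 34490 = -99435 = 100111101110010101
R = NOT 100111101110010101 = 011000010001101010 = 99434
R = −(99434) = -99434 = 100111101110010110

100111101110010110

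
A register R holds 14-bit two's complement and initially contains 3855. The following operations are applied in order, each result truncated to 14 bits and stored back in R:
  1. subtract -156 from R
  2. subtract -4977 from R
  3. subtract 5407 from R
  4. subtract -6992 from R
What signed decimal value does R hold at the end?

Start: R = 3855 = 00111100001111.
R = 3855 − (-156) = 4011 = 00111110101011
R = 4011 − (-4977) = 8988; wraps to -7396 = 10001100011100
R = -7396 − 5407 = -12803; wraps to 3581 = 00110111111101
R = 3581 − (-6992) = 10573; wraps to -5811 = 10100101001101

-5811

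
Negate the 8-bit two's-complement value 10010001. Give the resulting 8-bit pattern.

01101111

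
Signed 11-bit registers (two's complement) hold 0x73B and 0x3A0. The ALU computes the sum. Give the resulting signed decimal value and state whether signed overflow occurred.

0x73B = 11100111011 = -197 (signed)
0x3A0 = 01110100000 = 928 (signed)
  11100111011
+ 01110100000
= 01011011011  (discard carry-out 1)
Result 01011011011: MSB = 0 → value 731.
Addends have opposite signs, so signed overflow cannot occur.

731; no overflow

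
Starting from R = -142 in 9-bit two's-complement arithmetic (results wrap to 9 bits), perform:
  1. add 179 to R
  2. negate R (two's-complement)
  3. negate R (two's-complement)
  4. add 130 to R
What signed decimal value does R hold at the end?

Start: R = -142 = 101110010.
R = -142 + 179 = 37 = 000100101
R = −(37) = -37 = 111011011
R = −(-37) = 37 = 000100101
R = 37 + 130 = 167 = 010100111

167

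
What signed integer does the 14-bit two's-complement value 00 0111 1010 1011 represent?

MSB is 0, so the value is non-negative: 00011110101011 = 1963.

1963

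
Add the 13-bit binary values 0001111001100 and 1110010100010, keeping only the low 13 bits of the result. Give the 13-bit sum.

  0001111001100
+ 1110010100010
= 0000001101110  (discard carry-out 1)

0000001101110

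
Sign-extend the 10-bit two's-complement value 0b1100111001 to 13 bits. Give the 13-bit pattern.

1111100111001

MSB of 1100111001 is 1; replicate it into the new high bits.
111|1100111001 → 1111100111001 (still -199).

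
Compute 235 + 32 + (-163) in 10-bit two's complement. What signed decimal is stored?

104

235 + 32 = 267 (0100001011)
267 + (-163) = 104 (0001101000)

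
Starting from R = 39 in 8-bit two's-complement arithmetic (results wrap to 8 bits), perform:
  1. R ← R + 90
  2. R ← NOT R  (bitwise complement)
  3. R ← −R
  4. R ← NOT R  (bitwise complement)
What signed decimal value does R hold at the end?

Start: R = 39 = 00100111.
R = 39 + 90 = 129; wraps to -127 = 10000001
R = NOT 10000001 = 01111110 = 126
R = −(126) = -126 = 10000010
R = NOT 10000010 = 01111101 = 125

125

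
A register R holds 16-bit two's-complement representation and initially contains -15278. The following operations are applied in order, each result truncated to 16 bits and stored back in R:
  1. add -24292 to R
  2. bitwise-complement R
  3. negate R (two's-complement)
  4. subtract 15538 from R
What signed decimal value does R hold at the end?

Start: R = -15278 = 1100010001010010.
R = -15278 + (-24292) = -39570; wraps to 25966 = 0110010101101110
R = NOT 0110010101101110 = 1001101010010001 = -25967
R = −(-25967) = 25967 = 0110010101101111
R = 25967 − 15538 = 10429 = 0010100010111101

10429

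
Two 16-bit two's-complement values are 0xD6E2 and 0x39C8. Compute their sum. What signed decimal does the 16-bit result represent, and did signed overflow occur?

4266; no overflow

0xD6E2 = 1101011011100010 = -10526 (signed)
0x39C8 = 0011100111001000 = 14792 (signed)
  1101011011100010
+ 0011100111001000
= 0001000010101010  (discard carry-out 1)
Result 0001000010101010: MSB = 0 → value 4266.
Addends have opposite signs, so signed overflow cannot occur.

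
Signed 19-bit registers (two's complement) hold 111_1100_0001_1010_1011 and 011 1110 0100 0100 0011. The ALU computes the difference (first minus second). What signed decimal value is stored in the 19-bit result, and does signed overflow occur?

253288; overflow

111_1100_0001_1010_1011 → 1111100000110101011 = -15957 (signed)
011 1110 0100 0100 0011 → 0111110010001000011 = 255043 (signed)
Subtract via negate-and-add: invert 0111110010001000011 + 1 = 1000001101110111101 (i.e. -255043).
  1111100000110101011
+ 1000001101110111101
= 0111101110101101000  (discard carry-out 1)
Result 0111101110101101000: MSB = 0 → value 253288.
Both addends (after negating the subtrahend) are negative but the stored result is non-negative: signed overflow. The true value -15957 − 255043 = -271000 lies outside [-262144, 262143].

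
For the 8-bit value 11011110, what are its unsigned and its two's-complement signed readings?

unsigned = 222, signed = -34

Unsigned: 11011110 = 222.
Signed: MSB=1 → 222 − 256 = -34.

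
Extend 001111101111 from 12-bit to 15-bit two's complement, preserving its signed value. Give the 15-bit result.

000001111101111

MSB of 001111101111 is 0; replicate it into the new high bits.
000|001111101111 → 000001111101111 (still 1007).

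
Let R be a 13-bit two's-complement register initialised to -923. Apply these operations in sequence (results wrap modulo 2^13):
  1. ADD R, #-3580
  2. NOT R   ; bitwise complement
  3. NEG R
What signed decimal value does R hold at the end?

3690

Start: R = -923 = 1110001100101.
R = -923 + (-3580) = -4503; wraps to 3689 = 0111001101001
R = NOT 0111001101001 = 1000110010110 = -3690
R = −(-3690) = 3690 = 0111001101010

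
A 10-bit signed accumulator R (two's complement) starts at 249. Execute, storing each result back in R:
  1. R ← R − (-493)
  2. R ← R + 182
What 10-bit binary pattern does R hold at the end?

1110011100

Start: R = 249 = 0011111001.
R = 249 − (-493) = 742; wraps to -282 = 1011100110
R = -282 + 182 = -100 = 1110011100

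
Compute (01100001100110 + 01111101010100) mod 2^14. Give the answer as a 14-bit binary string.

  01100001100110
+ 01111101010100
= 11011110111010

11011110111010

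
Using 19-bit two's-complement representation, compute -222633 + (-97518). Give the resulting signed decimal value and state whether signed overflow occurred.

-222633 → 1001001101001010111
-97518 → 1101000001100010010
  1001001101001010111
+ 1101000001100010010
= 0110001110101101001  (discard carry-out 1)
Result 0110001110101101001: MSB = 0 → value 204137.
Both addends are negative but the stored result is non-negative: signed overflow. The true value -222633 + (-97518) = -320151 lies outside [-262144, 262143].

204137; overflow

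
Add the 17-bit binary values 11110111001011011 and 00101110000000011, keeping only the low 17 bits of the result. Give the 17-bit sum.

  11110111001011011
+ 00101110000000011
= 00100101001011110  (discard carry-out 1)

00100101001011110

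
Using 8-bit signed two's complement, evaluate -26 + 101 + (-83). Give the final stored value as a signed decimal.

-8

-26 + 101 = 75 (01001011)
75 + (-83) = -8 (11111000)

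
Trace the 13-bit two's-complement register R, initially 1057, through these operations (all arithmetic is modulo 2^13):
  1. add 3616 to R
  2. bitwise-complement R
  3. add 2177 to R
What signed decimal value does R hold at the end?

-2497

Start: R = 1057 = 0010000100001.
R = 1057 + 3616 = 4673; wraps to -3519 = 1001001000001
R = NOT 1001001000001 = 0110110111110 = 3518
R = 3518 + 2177 = 5695; wraps to -2497 = 1011000111111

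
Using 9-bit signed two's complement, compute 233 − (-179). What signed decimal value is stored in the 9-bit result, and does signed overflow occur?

-100; overflow

233 → 011101001
-179 → 101001101
Subtract via negate-and-add: invert 101001101 + 1 = 010110011 (i.e. 179).
  011101001
+ 010110011
= 110011100
Result 110011100: MSB = 1 → 412 − 512 = -100.
Both addends (after negating the subtrahend) are non-negative but the stored result is negative: signed overflow. The true value 233 − (-179) = 412 lies outside [-256, 255].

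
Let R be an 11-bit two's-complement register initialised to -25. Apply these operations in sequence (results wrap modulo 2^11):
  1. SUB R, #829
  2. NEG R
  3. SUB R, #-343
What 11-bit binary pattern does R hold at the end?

10010101101

Start: R = -25 = 11111100111.
R = -25 − 829 = -854 = 10010101010
R = −(-854) = 854 = 01101010110
R = 854 − (-343) = 1197; wraps to -851 = 10010101101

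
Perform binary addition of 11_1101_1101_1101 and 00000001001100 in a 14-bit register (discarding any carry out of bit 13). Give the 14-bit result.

11111000101001

  11110111011101
+ 00000001001100
= 11111000101001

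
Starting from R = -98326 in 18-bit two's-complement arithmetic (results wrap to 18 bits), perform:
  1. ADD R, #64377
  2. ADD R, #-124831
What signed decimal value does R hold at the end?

103364

Start: R = -98326 = 100111111111101010.
R = -98326 + 64377 = -33949 = 110111101101100011
R = -33949 + (-124831) = -158780; wraps to 103364 = 011001001111000100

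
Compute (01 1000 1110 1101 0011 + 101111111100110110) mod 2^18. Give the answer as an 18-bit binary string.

001000111000001001

  011000111011010011
+ 101111111100110110
= 001000111000001001  (discard carry-out 1)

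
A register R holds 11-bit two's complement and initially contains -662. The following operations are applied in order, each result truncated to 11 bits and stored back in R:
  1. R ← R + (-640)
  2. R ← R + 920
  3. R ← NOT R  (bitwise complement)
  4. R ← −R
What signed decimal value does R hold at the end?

Start: R = -662 = 10101101010.
R = -662 + (-640) = -1302; wraps to 746 = 01011101010
R = 746 + 920 = 1666; wraps to -382 = 11010000010
R = NOT 11010000010 = 00101111101 = 381
R = −(381) = -381 = 11010000011

-381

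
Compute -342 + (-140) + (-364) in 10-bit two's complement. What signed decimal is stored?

178

-342 + (-140) = -482 (1000011110)
-482 + (-364) = -846 → wraps to 178 (0010110010)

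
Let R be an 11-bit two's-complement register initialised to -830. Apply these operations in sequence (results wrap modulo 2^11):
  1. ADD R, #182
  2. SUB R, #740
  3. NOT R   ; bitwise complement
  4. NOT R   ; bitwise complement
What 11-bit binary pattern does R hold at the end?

Start: R = -830 = 10011000010.
R = -830 + 182 = -648 = 10101111000
R = -648 − 740 = -1388; wraps to 660 = 01010010100
R = NOT 01010010100 = 10101101011 = -661
R = NOT 10101101011 = 01010010100 = 660

01010010100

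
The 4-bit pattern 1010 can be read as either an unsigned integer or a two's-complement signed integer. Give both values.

Unsigned: 1010 = 10.
Signed: MSB=1 → 10 − 16 = -6.

unsigned = 10, signed = -6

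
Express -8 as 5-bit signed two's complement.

|-8| = 8 = 01000 in 5 bits.
Invert the bits: 10111. Add 1: 11000.
Check: 11000 reads as 24 − 32 = -8.

11000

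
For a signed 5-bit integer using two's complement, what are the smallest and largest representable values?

min = -16, max = 15

Minimum: −2^4 = -16.
Maximum: 2^4 − 1 = 15.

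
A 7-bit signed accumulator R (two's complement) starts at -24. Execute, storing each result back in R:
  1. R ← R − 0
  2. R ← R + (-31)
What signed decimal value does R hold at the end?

Start: R = -24 = 1101000.
R = -24 − 0 = -24 = 1101000
R = -24 + (-31) = -55 = 1001001

-55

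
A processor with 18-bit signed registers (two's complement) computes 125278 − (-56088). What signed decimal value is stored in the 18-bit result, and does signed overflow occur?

125278 → 011110100101011110
-56088 → 110010010011101000
Subtract via negate-and-add: invert 110010010011101000 + 1 = 001101101100011000 (i.e. 56088).
  011110100101011110
+ 001101101100011000
= 101100010001110110
Result 101100010001110110: MSB = 1 → 181366 − 262144 = -80778.
Both addends (after negating the subtrahend) are non-negative but the stored result is negative: signed overflow. The true value 125278 − (-56088) = 181366 lies outside [-131072, 131071].

-80778; overflow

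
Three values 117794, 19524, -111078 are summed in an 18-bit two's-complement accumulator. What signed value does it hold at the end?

26240

117794 + 19524 = 137318 → wraps to -124826 (100001100001100110)
-124826 + (-111078) = -235904 → wraps to 26240 (000110011010000000)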